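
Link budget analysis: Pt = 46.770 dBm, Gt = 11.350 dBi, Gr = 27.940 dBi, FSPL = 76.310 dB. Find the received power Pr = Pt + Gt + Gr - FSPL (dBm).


Pr = 46.770 + 11.350 + 27.940 - 76.310 = 9.75 dBm

9.75 dBm


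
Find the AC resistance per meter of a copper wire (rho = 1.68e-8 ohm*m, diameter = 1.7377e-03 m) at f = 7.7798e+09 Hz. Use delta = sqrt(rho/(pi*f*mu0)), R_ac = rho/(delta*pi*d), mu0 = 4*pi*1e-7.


delta = sqrt(1.68e-8 / (pi * 7.7798e+09 * 4*pi*1e-7)) = 7.395892e-07 m
R_ac = 1.68e-8 / (7.395892e-07 * pi * 1.7377e-03) = 4.161 ohm/m

4.161 ohm/m


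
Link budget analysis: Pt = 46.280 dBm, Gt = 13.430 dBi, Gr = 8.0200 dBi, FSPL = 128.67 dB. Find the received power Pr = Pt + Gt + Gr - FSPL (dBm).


Pr = 46.280 + 13.430 + 8.0200 - 128.67 = -60.94 dBm

-60.94 dBm


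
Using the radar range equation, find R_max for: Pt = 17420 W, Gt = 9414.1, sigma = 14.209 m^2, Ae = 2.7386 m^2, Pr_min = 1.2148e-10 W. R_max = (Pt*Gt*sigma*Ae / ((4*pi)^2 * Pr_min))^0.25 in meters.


R^4 = 17420*9414.1*14.209*2.7386 / ((4*pi)^2 * 1.2148e-10) = 3.326554e+17
R_max = 3.326554e+17^0.25 = 24016 m

24016 m


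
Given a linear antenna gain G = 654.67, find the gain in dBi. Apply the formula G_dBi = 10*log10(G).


G_dBi = 10 * log10(654.67) = 28.16 dBi

28.16 dBi


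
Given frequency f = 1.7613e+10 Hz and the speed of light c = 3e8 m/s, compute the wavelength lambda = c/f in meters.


lambda = c / f = 3.0000e+08 / 1.7613e+10 = 0.01703 m

0.01703 m


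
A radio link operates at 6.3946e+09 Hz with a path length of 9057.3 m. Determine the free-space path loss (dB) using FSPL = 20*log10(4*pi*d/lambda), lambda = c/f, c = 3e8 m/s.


lambda = c / f = 3.0000e+08 / 6.3946e+09 = 0.04691458 m
FSPL = 20 * log10(4*pi*9057.3/0.04691458) = 127.7 dB

127.7 dB


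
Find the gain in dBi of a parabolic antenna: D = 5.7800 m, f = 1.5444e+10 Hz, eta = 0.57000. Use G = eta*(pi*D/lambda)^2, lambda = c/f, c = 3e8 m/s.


lambda = c / f = 3.0000e+08 / 1.5444e+10 = 0.01942502 m
G_linear = 0.57000 * (pi * 5.7800 / 0.01942502)^2 = 498089.4
G_dBi = 10 * log10(498089.4) = 56.97 dBi

56.97 dBi


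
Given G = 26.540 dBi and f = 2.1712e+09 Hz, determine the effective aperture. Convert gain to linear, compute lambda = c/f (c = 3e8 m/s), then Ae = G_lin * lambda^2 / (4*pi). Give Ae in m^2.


lambda = c / f = 3.0000e+08 / 2.1712e+09 = 0.1381724 m
G_linear = 10^(26.540/10) = 450.8167
Ae = G_linear * lambda^2 / (4*pi) = 450.8167 * 0.1381724^2 / (4*pi) = 0.6849 m^2

0.6849 m^2


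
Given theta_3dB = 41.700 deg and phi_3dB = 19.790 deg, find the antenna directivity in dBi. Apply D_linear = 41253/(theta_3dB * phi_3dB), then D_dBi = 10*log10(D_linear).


D_linear = 41253 / (41.700 * 19.790) = 49.98891
D_dBi = 10 * log10(49.98891) = 16.99 dBi

16.99 dBi


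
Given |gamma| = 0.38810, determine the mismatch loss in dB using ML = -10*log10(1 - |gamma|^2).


ML = -10 * log10(1 - 0.38810^2) = -10 * log10(0.84937839) = 0.7090 dB

0.7090 dB


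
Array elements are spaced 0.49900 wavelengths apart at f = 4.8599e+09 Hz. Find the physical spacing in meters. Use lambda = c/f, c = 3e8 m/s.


lambda = c / f = 3.0000e+08 / 4.8599e+09 = 0.06172967 m
d = 0.49900 * 0.06172967 = 0.03080 m

0.03080 m


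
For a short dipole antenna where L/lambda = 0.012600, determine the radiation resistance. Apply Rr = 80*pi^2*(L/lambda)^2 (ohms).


Rr = 80 * pi^2 * (0.012600)^2 = 80 * 9.869604 * 1.587600e-04 = 0.1254 ohm

0.1254 ohm


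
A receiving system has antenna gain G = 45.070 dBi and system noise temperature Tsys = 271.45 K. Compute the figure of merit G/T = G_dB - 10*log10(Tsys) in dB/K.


G/T = 45.070 - 10*log10(271.45) = 45.070 - 24.33690 = 20.73 dB/K

20.73 dB/K


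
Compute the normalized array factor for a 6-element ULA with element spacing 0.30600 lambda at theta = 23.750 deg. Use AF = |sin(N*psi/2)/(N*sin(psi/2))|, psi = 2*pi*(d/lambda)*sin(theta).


psi = 2*pi*0.30600*sin(23.750 deg) = 0.7743428 rad
AF = |sin(6*0.7743428/2) / (6*sin(0.7743428/2))| = 0.3223

0.3223


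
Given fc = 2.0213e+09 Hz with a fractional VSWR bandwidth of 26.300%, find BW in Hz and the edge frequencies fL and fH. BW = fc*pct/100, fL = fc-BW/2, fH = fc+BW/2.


BW = 2.0213e+09 * 26.300/100 = 5.316019e+08 Hz
fL = 2.0213e+09 - 5.316019e+08/2 = 1.755e+09 Hz
fH = 2.0213e+09 + 5.316019e+08/2 = 2.287e+09 Hz

BW=5.316e+08 Hz, fL=1.755e+09 Hz, fH=2.287e+09 Hz


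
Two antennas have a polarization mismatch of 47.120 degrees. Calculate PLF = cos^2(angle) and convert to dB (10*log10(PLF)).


PLF_linear = cos^2(47.120 deg) = 0.4630328
PLF_dB = 10 * log10(0.4630328) = -3.344 dB

-3.344 dB


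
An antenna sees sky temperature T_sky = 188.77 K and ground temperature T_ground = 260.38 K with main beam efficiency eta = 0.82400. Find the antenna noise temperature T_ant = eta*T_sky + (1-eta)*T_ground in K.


T_ant = 0.82400 * 188.77 + (1 - 0.82400) * 260.38 = 201.4 K

201.4 K


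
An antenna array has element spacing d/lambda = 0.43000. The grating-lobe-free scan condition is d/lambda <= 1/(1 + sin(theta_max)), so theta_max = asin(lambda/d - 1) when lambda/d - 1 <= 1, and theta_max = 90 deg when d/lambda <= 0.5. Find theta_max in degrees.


lambda/d - 1 = 1/0.43000 - 1 = 1.325581 >= 1
d/lambda <= 0.5, so the array can scan to endfire without grating lobes: theta_max = 90 deg

90 deg


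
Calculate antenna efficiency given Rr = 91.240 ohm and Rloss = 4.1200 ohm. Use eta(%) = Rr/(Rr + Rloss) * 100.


eta = 91.240 / (91.240 + 4.1200) * 100 = 95.68%

95.68%


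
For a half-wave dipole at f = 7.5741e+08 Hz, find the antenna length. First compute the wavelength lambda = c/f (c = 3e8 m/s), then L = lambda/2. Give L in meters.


lambda = c / f = 3.0000e+08 / 7.5741e+08 = 0.3960867 m
L = lambda / 2 = 0.3960867 / 2 = 0.1980 m

0.1980 m


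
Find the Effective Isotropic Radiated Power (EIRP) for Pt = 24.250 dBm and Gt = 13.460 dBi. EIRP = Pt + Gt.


EIRP = Pt + Gt = 24.250 + 13.460 = 37.71 dBm

37.71 dBm


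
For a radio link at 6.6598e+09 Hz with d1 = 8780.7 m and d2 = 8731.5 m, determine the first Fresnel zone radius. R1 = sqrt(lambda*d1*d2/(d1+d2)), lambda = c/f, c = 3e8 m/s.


lambda = c / f = 3.0000e+08 / 6.6598e+09 = 0.04504640 m
R1 = sqrt(0.04504640 * 8780.7 * 8731.5 / (8780.7 + 8731.5)) = 14.04 m

14.04 m


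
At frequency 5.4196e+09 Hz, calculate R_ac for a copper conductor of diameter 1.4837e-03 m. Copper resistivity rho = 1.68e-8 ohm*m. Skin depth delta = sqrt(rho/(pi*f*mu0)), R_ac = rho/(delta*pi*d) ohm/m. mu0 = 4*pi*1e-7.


delta = sqrt(1.68e-8 / (pi * 5.4196e+09 * 4*pi*1e-7)) = 8.861172e-07 m
R_ac = 1.68e-8 / (8.861172e-07 * pi * 1.4837e-03) = 4.067 ohm/m

4.067 ohm/m


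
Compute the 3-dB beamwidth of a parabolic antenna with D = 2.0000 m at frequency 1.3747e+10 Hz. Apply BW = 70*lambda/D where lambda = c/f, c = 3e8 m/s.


lambda = c / f = 3.0000e+08 / 1.3747e+10 = 0.02182294 m
BW = 70 * 0.02182294 / 2.0000 = 0.7638 deg

0.7638 deg


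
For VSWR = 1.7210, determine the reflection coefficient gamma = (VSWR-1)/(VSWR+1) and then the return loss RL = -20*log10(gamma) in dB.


gamma = (1.7210 - 1) / (1.7210 + 1) = 0.2649761
RL = -20 * log10(0.2649761) = 11.54 dB

11.54 dB


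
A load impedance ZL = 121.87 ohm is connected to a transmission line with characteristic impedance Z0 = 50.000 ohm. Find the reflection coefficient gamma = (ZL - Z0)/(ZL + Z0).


gamma = (121.87 - 50.000) / (121.87 + 50.000) = 0.4182

0.4182


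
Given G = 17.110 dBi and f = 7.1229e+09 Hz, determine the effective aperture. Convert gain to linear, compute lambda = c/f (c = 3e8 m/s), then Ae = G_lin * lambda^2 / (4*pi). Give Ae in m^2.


lambda = c / f = 3.0000e+08 / 7.1229e+09 = 0.04211768 m
G_linear = 10^(17.110/10) = 51.40437
Ae = G_linear * lambda^2 / (4*pi) = 51.40437 * 0.04211768^2 / (4*pi) = 7.256e-03 m^2

7.256e-03 m^2


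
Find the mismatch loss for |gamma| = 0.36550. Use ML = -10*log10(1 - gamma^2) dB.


ML = -10 * log10(1 - 0.36550^2) = -10 * log10(0.86640975) = 0.6228 dB

0.6228 dB


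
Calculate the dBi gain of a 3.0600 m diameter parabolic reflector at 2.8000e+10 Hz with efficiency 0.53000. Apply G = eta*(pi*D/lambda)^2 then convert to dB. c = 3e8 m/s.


lambda = c / f = 3.0000e+08 / 2.8000e+10 = 0.01071429 m
G_linear = 0.53000 * (pi * 3.0600 / 0.01071429)^2 = 426669.6
G_dBi = 10 * log10(426669.6) = 56.30 dBi

56.30 dBi


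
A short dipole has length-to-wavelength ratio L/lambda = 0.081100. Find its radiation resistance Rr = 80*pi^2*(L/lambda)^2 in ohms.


Rr = 80 * pi^2 * (0.081100)^2 = 80 * 9.869604 * 6.577210e-03 = 5.193 ohm

5.193 ohm


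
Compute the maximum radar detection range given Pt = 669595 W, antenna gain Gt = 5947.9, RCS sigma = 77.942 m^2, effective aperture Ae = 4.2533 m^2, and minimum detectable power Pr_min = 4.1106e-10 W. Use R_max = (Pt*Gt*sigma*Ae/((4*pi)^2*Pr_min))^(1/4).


R^4 = 669595*5947.9*77.942*4.2533 / ((4*pi)^2 * 4.1106e-10) = 2.033988e+19
R_max = 2.033988e+19^0.25 = 67156 m

67156 m


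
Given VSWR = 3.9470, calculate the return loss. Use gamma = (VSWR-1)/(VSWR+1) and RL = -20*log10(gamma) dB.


gamma = (3.9470 - 1) / (3.9470 + 1) = 0.5957146
RL = -20 * log10(0.5957146) = 4.499 dB

4.499 dB


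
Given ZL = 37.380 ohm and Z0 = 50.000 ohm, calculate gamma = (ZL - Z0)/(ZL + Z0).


gamma = (37.380 - 50.000) / (37.380 + 50.000) = -0.1444

-0.1444


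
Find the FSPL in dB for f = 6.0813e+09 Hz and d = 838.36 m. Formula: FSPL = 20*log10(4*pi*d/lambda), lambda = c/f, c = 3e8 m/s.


lambda = c / f = 3.0000e+08 / 6.0813e+09 = 0.04933156 m
FSPL = 20 * log10(4*pi*838.36/0.04933156) = 106.6 dB

106.6 dB


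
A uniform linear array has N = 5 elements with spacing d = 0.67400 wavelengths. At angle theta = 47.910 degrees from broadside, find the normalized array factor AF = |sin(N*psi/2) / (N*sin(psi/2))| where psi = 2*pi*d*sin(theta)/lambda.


psi = 2*pi*0.67400*sin(47.910 deg) = 3.142664 rad
AF = |sin(5*3.142664/2) / (5*sin(3.142664/2))| = 0.2000

0.2000


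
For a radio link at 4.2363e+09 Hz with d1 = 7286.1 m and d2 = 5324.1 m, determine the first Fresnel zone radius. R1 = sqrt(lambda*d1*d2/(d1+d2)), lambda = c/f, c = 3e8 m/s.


lambda = c / f = 3.0000e+08 / 4.2363e+09 = 0.07081651 m
R1 = sqrt(0.07081651 * 7286.1 * 5324.1 / (7286.1 + 5324.1)) = 14.76 m

14.76 m


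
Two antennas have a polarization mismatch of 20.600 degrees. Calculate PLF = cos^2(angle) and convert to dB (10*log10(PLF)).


PLF_linear = cos^2(20.600 deg) = 0.8762075
PLF_dB = 10 * log10(0.8762075) = -0.5739 dB

-0.5739 dB


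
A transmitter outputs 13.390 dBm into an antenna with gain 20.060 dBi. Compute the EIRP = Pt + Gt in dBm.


EIRP = Pt + Gt = 13.390 + 20.060 = 33.45 dBm

33.45 dBm


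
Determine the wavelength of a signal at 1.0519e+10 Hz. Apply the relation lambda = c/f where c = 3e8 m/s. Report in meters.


lambda = c / f = 3.0000e+08 / 1.0519e+10 = 0.02852 m

0.02852 m


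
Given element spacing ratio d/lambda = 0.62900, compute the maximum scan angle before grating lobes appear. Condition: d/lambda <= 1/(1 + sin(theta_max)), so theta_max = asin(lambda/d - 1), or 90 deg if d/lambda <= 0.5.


lambda/d - 1 = 1/0.62900 - 1 = 0.5898251
theta_max = asin(0.5898251) = 36.14 deg

36.14 deg


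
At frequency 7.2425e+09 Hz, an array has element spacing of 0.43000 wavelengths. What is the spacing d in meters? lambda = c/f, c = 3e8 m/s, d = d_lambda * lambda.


lambda = c / f = 3.0000e+08 / 7.2425e+09 = 0.04142216 m
d = 0.43000 * 0.04142216 = 0.01781 m

0.01781 m


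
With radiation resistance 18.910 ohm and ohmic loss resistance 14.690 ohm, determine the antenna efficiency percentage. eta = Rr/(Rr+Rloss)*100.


eta = 18.910 / (18.910 + 14.690) * 100 = 56.28%

56.28%


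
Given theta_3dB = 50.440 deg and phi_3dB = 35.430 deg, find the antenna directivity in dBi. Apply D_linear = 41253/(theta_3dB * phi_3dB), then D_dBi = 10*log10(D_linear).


D_linear = 41253 / (50.440 * 35.430) = 23.08391
D_dBi = 10 * log10(23.08391) = 13.63 dBi

13.63 dBi


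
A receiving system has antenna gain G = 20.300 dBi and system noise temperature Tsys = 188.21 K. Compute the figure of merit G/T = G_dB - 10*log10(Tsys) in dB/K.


G/T = 20.300 - 10*log10(188.21) = 20.300 - 22.74643 = -2.446 dB/K

-2.446 dB/K


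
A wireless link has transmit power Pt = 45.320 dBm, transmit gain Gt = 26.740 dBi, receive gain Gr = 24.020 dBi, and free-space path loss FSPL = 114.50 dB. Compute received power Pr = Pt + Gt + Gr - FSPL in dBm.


Pr = 45.320 + 26.740 + 24.020 - 114.50 = -18.42 dBm

-18.42 dBm


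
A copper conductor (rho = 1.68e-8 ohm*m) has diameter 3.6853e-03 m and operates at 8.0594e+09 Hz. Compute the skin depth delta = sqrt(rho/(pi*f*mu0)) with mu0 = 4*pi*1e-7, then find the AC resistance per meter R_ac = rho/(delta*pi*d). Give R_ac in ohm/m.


delta = sqrt(1.68e-8 / (pi * 8.0594e+09 * 4*pi*1e-7)) = 7.266469e-07 m
R_ac = 1.68e-8 / (7.266469e-07 * pi * 3.6853e-03) = 1.997 ohm/m

1.997 ohm/m


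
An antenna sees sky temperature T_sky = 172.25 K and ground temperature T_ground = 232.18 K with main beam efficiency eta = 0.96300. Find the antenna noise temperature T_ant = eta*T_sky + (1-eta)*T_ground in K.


T_ant = 0.96300 * 172.25 + (1 - 0.96300) * 232.18 = 174.5 K

174.5 K


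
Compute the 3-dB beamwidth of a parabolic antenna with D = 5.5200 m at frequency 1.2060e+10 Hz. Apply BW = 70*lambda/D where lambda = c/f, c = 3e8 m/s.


lambda = c / f = 3.0000e+08 / 1.2060e+10 = 0.02487562 m
BW = 70 * 0.02487562 / 5.5200 = 0.3155 deg

0.3155 deg


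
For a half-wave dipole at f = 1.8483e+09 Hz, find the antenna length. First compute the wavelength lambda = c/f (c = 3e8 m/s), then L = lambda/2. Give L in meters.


lambda = c / f = 3.0000e+08 / 1.8483e+09 = 0.1623113 m
L = lambda / 2 = 0.1623113 / 2 = 0.08116 m

0.08116 m


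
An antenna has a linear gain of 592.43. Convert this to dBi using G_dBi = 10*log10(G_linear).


G_dBi = 10 * log10(592.43) = 27.73 dBi

27.73 dBi


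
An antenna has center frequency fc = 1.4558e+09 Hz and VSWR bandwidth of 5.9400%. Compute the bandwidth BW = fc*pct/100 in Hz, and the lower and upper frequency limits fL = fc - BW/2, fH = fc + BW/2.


BW = 1.4558e+09 * 5.9400/100 = 8.647452e+07 Hz
fL = 1.4558e+09 - 8.647452e+07/2 = 1.413e+09 Hz
fH = 1.4558e+09 + 8.647452e+07/2 = 1.499e+09 Hz

BW=8.647e+07 Hz, fL=1.413e+09 Hz, fH=1.499e+09 Hz


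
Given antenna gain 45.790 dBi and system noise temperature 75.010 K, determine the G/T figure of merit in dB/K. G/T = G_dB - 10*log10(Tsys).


G/T = 45.790 - 10*log10(75.010) = 45.790 - 18.75119 = 27.04 dB/K

27.04 dB/K


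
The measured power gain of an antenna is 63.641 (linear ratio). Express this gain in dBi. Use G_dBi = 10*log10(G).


G_dBi = 10 * log10(63.641) = 18.04 dBi

18.04 dBi


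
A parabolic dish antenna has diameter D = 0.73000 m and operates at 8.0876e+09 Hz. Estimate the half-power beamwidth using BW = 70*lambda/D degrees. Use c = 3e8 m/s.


lambda = c / f = 3.0000e+08 / 8.0876e+09 = 0.03709382 m
BW = 70 * 0.03709382 / 0.73000 = 3.557 deg

3.557 deg


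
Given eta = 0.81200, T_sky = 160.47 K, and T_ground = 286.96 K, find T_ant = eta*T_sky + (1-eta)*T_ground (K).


T_ant = 0.81200 * 160.47 + (1 - 0.81200) * 286.96 = 184.3 K

184.3 K


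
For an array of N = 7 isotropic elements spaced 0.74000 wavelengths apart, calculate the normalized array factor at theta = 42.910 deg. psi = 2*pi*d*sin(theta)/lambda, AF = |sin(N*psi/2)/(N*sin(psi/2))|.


psi = 2*pi*0.74000*sin(42.910 deg) = 3.165645 rad
AF = |sin(7*3.165645/2) / (7*sin(3.165645/2))| = 0.1424

0.1424


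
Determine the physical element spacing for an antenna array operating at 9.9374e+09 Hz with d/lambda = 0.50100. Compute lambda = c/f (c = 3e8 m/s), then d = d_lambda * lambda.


lambda = c / f = 3.0000e+08 / 9.9374e+09 = 0.03018898 m
d = 0.50100 * 0.03018898 = 0.01512 m

0.01512 m


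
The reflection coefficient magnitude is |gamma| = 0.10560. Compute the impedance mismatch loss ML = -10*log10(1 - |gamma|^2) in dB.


ML = -10 * log10(1 - 0.10560^2) = -10 * log10(0.98884864) = 0.04870 dB

0.04870 dB


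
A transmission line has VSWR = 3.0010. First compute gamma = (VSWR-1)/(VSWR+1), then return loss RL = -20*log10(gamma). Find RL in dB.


gamma = (3.0010 - 1) / (3.0010 + 1) = 0.5001250
RL = -20 * log10(0.5001250) = 6.018 dB

6.018 dB


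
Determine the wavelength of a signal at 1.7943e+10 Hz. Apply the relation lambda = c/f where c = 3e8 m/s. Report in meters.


lambda = c / f = 3.0000e+08 / 1.7943e+10 = 0.01672 m

0.01672 m


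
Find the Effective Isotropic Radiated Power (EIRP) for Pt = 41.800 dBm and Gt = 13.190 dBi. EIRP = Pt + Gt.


EIRP = Pt + Gt = 41.800 + 13.190 = 54.99 dBm

54.99 dBm


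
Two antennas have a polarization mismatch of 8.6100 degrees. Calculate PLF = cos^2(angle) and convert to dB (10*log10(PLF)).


PLF_linear = cos^2(8.6100 deg) = 0.9775875
PLF_dB = 10 * log10(0.9775875) = -0.09844 dB

-0.09844 dB


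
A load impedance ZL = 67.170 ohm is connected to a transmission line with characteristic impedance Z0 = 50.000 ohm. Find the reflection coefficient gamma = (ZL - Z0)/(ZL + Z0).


gamma = (67.170 - 50.000) / (67.170 + 50.000) = 0.1465

0.1465


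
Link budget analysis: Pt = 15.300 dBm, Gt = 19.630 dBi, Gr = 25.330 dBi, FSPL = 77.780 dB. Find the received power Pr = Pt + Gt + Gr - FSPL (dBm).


Pr = 15.300 + 19.630 + 25.330 - 77.780 = -17.52 dBm

-17.52 dBm


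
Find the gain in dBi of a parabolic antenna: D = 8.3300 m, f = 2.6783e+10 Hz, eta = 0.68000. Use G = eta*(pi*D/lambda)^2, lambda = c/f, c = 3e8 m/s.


lambda = c / f = 3.0000e+08 / 2.6783e+10 = 0.01120114 m
G_linear = 0.68000 * (pi * 8.3300 / 0.01120114)^2 = 3.711711e+06
G_dBi = 10 * log10(3.711711e+06) = 65.70 dBi

65.70 dBi


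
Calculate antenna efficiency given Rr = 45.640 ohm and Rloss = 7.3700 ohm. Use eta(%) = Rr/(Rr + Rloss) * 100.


eta = 45.640 / (45.640 + 7.3700) * 100 = 86.10%

86.10%


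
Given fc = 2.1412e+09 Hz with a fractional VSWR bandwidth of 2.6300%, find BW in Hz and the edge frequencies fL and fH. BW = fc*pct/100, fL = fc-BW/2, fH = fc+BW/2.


BW = 2.1412e+09 * 2.6300/100 = 5.631356e+07 Hz
fL = 2.1412e+09 - 5.631356e+07/2 = 2.113e+09 Hz
fH = 2.1412e+09 + 5.631356e+07/2 = 2.169e+09 Hz

BW=5.631e+07 Hz, fL=2.113e+09 Hz, fH=2.169e+09 Hz


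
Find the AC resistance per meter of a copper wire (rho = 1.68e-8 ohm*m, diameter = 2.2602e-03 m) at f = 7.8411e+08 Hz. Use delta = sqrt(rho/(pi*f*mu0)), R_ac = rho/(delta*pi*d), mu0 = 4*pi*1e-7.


delta = sqrt(1.68e-8 / (pi * 7.8411e+08 * 4*pi*1e-7)) = 2.329626e-06 m
R_ac = 1.68e-8 / (2.329626e-06 * pi * 2.2602e-03) = 1.016 ohm/m

1.016 ohm/m


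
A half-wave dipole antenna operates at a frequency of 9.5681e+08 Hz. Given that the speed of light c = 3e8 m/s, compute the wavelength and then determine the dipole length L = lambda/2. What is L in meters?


lambda = c / f = 3.0000e+08 / 9.5681e+08 = 0.3135419 m
L = lambda / 2 = 0.3135419 / 2 = 0.1568 m

0.1568 m


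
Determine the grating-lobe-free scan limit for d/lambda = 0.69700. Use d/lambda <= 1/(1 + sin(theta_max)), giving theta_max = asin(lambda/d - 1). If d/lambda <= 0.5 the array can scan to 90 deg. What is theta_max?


lambda/d - 1 = 1/0.69700 - 1 = 0.4347202
theta_max = asin(0.4347202) = 25.77 deg

25.77 deg


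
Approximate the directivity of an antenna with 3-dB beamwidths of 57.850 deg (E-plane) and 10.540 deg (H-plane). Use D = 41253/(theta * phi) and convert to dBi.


D_linear = 41253 / (57.850 * 10.540) = 67.65682
D_dBi = 10 * log10(67.65682) = 18.30 dBi

18.30 dBi


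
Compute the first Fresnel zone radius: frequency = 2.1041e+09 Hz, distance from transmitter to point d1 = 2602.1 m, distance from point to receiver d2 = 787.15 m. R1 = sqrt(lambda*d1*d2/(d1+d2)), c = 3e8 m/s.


lambda = c / f = 3.0000e+08 / 2.1041e+09 = 0.1425788 m
R1 = sqrt(0.1425788 * 2602.1 * 787.15 / (2602.1 + 787.15)) = 9.283 m

9.283 m


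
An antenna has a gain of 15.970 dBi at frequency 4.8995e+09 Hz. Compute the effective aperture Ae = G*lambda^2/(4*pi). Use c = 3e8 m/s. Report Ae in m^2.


lambda = c / f = 3.0000e+08 / 4.8995e+09 = 0.06123074 m
G_linear = 10^(15.970/10) = 39.53666
Ae = G_linear * lambda^2 / (4*pi) = 39.53666 * 0.06123074^2 / (4*pi) = 0.01180 m^2

0.01180 m^2


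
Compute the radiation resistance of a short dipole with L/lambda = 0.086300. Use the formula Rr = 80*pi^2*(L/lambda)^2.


Rr = 80 * pi^2 * (0.086300)^2 = 80 * 9.869604 * 7.447690e-03 = 5.880 ohm

5.880 ohm


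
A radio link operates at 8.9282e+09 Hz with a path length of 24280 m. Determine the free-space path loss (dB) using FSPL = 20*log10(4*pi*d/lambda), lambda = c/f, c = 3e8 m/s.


lambda = c / f = 3.0000e+08 / 8.9282e+09 = 0.03360140 m
FSPL = 20 * log10(4*pi*24280/0.03360140) = 139.2 dB

139.2 dB


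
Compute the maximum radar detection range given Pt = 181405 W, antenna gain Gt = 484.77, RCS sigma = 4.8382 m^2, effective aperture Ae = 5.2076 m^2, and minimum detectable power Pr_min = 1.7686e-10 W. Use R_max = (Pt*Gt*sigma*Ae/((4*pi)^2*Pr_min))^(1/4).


R^4 = 181405*484.77*4.8382*5.2076 / ((4*pi)^2 * 1.7686e-10) = 7.933358e+16
R_max = 7.933358e+16^0.25 = 16783 m

16783 m


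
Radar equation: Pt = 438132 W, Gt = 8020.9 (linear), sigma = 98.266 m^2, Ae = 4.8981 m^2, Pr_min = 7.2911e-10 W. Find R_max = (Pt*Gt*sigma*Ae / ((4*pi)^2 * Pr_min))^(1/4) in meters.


R^4 = 438132*8020.9*98.266*4.8981 / ((4*pi)^2 * 7.2911e-10) = 1.469083e+19
R_max = 1.469083e+19^0.25 = 61910 m

61910 m


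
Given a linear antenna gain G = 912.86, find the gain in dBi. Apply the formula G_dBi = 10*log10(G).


G_dBi = 10 * log10(912.86) = 29.60 dBi

29.60 dBi


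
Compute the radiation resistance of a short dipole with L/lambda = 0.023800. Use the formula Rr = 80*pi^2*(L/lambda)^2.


Rr = 80 * pi^2 * (0.023800)^2 = 80 * 9.869604 * 5.664400e-04 = 0.4472 ohm

0.4472 ohm


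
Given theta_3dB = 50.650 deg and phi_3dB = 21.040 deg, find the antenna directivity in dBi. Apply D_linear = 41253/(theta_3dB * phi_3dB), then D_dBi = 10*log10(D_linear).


D_linear = 41253 / (50.650 * 21.040) = 38.71064
D_dBi = 10 * log10(38.71064) = 15.88 dBi

15.88 dBi


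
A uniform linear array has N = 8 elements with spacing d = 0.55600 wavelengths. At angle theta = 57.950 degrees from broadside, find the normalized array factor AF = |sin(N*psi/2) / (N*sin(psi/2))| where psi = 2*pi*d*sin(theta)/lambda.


psi = 2*pi*0.55600*sin(57.950 deg) = 2.960998 rad
AF = |sin(8*2.960998/2) / (8*sin(2.960998/2))| = 0.08298

0.08298


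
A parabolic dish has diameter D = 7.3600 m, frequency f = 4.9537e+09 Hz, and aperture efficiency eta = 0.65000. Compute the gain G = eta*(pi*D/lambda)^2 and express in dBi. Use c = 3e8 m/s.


lambda = c / f = 3.0000e+08 / 4.9537e+09 = 0.06056079 m
G_linear = 0.65000 * (pi * 7.3600 / 0.06056079)^2 = 94751.41
G_dBi = 10 * log10(94751.41) = 49.77 dBi

49.77 dBi


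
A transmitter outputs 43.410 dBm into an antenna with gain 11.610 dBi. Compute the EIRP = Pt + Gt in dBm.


EIRP = Pt + Gt = 43.410 + 11.610 = 55.02 dBm

55.02 dBm


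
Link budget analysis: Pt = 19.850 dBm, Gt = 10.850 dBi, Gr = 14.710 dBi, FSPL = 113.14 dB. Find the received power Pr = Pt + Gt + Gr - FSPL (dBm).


Pr = 19.850 + 10.850 + 14.710 - 113.14 = -67.73 dBm

-67.73 dBm


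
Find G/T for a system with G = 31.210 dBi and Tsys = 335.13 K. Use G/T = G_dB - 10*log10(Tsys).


G/T = 31.210 - 10*log10(335.13) = 31.210 - 25.25213 = 5.958 dB/K

5.958 dB/K


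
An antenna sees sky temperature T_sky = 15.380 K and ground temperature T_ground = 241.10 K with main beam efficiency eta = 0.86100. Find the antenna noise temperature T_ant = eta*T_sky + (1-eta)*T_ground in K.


T_ant = 0.86100 * 15.380 + (1 - 0.86100) * 241.10 = 46.76 K

46.76 K


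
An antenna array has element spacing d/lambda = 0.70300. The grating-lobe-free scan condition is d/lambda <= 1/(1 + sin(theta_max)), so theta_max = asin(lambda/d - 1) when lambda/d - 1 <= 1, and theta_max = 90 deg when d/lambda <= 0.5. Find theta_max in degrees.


lambda/d - 1 = 1/0.70300 - 1 = 0.4224751
theta_max = asin(0.4224751) = 24.99 deg

24.99 deg


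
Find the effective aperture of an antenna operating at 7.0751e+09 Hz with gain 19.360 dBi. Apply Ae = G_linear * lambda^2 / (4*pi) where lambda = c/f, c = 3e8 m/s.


lambda = c / f = 3.0000e+08 / 7.0751e+09 = 0.04240223 m
G_linear = 10^(19.360/10) = 86.29785
Ae = G_linear * lambda^2 / (4*pi) = 86.29785 * 0.04240223^2 / (4*pi) = 0.01235 m^2

0.01235 m^2


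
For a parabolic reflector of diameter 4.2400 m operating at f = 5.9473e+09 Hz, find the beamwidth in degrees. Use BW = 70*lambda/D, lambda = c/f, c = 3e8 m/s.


lambda = c / f = 3.0000e+08 / 5.9473e+09 = 0.05044306 m
BW = 70 * 0.05044306 / 4.2400 = 0.8328 deg

0.8328 deg


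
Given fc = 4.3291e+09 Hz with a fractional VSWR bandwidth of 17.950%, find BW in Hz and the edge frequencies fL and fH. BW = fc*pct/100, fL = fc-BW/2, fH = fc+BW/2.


BW = 4.3291e+09 * 17.950/100 = 7.770734e+08 Hz
fL = 4.3291e+09 - 7.770734e+08/2 = 3.941e+09 Hz
fH = 4.3291e+09 + 7.770734e+08/2 = 4.718e+09 Hz

BW=7.771e+08 Hz, fL=3.941e+09 Hz, fH=4.718e+09 Hz


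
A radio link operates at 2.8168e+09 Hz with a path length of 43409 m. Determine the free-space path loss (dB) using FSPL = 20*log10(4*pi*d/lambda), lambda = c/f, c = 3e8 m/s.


lambda = c / f = 3.0000e+08 / 2.8168e+09 = 0.1065038 m
FSPL = 20 * log10(4*pi*43409/0.1065038) = 134.2 dB

134.2 dB


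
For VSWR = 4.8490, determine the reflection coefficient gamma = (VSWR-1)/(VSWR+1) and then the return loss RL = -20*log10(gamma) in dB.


gamma = (4.8490 - 1) / (4.8490 + 1) = 0.6580612
RL = -20 * log10(0.6580612) = 3.635 dB

3.635 dB


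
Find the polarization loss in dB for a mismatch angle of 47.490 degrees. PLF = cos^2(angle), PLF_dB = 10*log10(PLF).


PLF_linear = cos^2(47.490 deg) = 0.4565960
PLF_dB = 10 * log10(0.4565960) = -3.405 dB

-3.405 dB


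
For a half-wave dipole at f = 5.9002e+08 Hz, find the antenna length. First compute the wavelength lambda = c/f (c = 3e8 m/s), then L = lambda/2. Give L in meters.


lambda = c / f = 3.0000e+08 / 5.9002e+08 = 0.5084573 m
L = lambda / 2 = 0.5084573 / 2 = 0.2542 m

0.2542 m


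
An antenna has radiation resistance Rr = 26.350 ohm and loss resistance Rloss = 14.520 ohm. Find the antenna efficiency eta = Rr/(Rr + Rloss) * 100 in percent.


eta = 26.350 / (26.350 + 14.520) * 100 = 64.47%

64.47%


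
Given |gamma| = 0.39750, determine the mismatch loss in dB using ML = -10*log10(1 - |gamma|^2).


ML = -10 * log10(1 - 0.39750^2) = -10 * log10(0.84199375) = 0.7469 dB

0.7469 dB


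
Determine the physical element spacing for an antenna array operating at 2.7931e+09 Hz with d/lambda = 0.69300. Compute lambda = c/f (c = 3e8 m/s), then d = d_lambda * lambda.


lambda = c / f = 3.0000e+08 / 2.7931e+09 = 0.1074075 m
d = 0.69300 * 0.1074075 = 0.07443 m

0.07443 m


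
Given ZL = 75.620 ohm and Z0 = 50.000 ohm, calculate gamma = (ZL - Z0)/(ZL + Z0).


gamma = (75.620 - 50.000) / (75.620 + 50.000) = 0.2039

0.2039


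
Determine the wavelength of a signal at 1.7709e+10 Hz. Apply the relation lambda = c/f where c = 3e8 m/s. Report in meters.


lambda = c / f = 3.0000e+08 / 1.7709e+10 = 0.01694 m

0.01694 m


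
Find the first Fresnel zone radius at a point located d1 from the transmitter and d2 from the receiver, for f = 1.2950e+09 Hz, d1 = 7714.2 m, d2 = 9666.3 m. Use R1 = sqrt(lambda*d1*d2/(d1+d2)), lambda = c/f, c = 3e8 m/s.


lambda = c / f = 3.0000e+08 / 1.2950e+09 = 0.2316602 m
R1 = sqrt(0.2316602 * 7714.2 * 9666.3 / (7714.2 + 9666.3)) = 31.53 m

31.53 m


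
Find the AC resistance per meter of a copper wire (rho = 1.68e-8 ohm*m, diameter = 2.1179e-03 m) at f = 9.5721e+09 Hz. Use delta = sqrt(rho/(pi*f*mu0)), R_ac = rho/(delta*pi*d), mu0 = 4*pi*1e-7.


delta = sqrt(1.68e-8 / (pi * 9.5721e+09 * 4*pi*1e-7)) = 6.667625e-07 m
R_ac = 1.68e-8 / (6.667625e-07 * pi * 2.1179e-03) = 3.787 ohm/m

3.787 ohm/m


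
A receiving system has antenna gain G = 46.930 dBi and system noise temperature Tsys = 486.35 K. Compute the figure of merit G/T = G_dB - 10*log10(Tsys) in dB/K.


G/T = 46.930 - 10*log10(486.35) = 46.930 - 26.86949 = 20.06 dB/K

20.06 dB/K


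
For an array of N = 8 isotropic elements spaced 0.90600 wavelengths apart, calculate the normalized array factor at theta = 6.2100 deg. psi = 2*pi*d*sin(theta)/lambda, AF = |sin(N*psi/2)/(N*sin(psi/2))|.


psi = 2*pi*0.90600*sin(6.2100 deg) = 0.6157812 rad
AF = |sin(8*0.6157812/2) / (8*sin(0.6157812/2))| = 0.2589

0.2589


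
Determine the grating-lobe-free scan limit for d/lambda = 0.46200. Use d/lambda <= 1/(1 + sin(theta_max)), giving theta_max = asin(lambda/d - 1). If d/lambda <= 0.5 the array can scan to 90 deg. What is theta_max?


lambda/d - 1 = 1/0.46200 - 1 = 1.164502 >= 1
d/lambda <= 0.5, so the array can scan to endfire without grating lobes: theta_max = 90 deg

90 deg


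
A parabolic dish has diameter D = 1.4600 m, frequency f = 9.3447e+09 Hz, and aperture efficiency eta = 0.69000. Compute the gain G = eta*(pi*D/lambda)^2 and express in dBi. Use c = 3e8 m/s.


lambda = c / f = 3.0000e+08 / 9.3447e+09 = 0.03210376 m
G_linear = 0.69000 * (pi * 1.4600 / 0.03210376)^2 = 14084.54
G_dBi = 10 * log10(14084.54) = 41.49 dBi

41.49 dBi


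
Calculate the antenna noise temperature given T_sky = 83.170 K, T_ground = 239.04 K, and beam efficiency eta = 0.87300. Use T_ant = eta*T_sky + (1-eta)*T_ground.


T_ant = 0.87300 * 83.170 + (1 - 0.87300) * 239.04 = 103.0 K

103.0 K


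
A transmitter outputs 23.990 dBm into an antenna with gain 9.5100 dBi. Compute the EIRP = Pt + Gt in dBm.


EIRP = Pt + Gt = 23.990 + 9.5100 = 33.50 dBm

33.50 dBm


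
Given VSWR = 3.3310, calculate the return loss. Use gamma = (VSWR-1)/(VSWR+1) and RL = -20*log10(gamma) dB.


gamma = (3.3310 - 1) / (3.3310 + 1) = 0.5382129
RL = -20 * log10(0.5382129) = 5.381 dB

5.381 dB


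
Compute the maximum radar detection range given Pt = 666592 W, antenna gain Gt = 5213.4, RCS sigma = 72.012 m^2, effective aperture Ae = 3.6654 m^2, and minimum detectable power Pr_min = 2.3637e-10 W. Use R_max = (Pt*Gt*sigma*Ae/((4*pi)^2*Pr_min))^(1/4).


R^4 = 666592*5213.4*72.012*3.6654 / ((4*pi)^2 * 2.3637e-10) = 2.457510e+19
R_max = 2.457510e+19^0.25 = 70408 m

70408 m


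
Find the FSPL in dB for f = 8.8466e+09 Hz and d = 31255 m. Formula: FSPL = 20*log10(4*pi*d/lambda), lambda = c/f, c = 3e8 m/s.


lambda = c / f = 3.0000e+08 / 8.8466e+09 = 0.03391133 m
FSPL = 20 * log10(4*pi*31255/0.03391133) = 141.3 dB

141.3 dB


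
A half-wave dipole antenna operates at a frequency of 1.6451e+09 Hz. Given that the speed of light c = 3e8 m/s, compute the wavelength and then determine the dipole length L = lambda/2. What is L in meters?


lambda = c / f = 3.0000e+08 / 1.6451e+09 = 0.1823597 m
L = lambda / 2 = 0.1823597 / 2 = 0.09118 m

0.09118 m


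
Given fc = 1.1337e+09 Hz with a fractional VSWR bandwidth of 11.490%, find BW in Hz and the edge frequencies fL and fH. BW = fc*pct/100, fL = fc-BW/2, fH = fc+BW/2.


BW = 1.1337e+09 * 11.490/100 = 1.302621e+08 Hz
fL = 1.1337e+09 - 1.302621e+08/2 = 1.069e+09 Hz
fH = 1.1337e+09 + 1.302621e+08/2 = 1.199e+09 Hz

BW=1.303e+08 Hz, fL=1.069e+09 Hz, fH=1.199e+09 Hz


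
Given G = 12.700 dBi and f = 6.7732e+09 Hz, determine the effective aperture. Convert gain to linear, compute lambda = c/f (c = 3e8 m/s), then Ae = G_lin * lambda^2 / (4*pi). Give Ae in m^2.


lambda = c / f = 3.0000e+08 / 6.7732e+09 = 0.04429221 m
G_linear = 10^(12.700/10) = 18.62087
Ae = G_linear * lambda^2 / (4*pi) = 18.62087 * 0.04429221^2 / (4*pi) = 2.907e-03 m^2

2.907e-03 m^2


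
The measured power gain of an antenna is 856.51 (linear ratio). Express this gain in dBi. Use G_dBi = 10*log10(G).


G_dBi = 10 * log10(856.51) = 29.33 dBi

29.33 dBi


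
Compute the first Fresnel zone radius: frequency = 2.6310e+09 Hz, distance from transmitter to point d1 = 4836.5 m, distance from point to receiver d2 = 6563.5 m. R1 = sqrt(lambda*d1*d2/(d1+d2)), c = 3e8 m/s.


lambda = c / f = 3.0000e+08 / 2.6310e+09 = 0.1140251 m
R1 = sqrt(0.1140251 * 4836.5 * 6563.5 / (4836.5 + 6563.5)) = 17.82 m

17.82 m


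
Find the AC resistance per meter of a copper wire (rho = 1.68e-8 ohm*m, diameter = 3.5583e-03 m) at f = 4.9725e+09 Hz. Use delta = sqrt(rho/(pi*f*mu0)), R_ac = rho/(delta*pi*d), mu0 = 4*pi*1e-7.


delta = sqrt(1.68e-8 / (pi * 4.9725e+09 * 4*pi*1e-7)) = 9.250972e-07 m
R_ac = 1.68e-8 / (9.250972e-07 * pi * 3.5583e-03) = 1.625 ohm/m

1.625 ohm/m


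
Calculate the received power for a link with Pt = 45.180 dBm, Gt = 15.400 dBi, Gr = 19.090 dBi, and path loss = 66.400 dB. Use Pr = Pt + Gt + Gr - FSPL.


Pr = 45.180 + 15.400 + 19.090 - 66.400 = 13.27 dBm

13.27 dBm


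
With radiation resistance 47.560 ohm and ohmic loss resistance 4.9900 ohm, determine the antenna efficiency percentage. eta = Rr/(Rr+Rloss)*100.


eta = 47.560 / (47.560 + 4.9900) * 100 = 90.50%

90.50%


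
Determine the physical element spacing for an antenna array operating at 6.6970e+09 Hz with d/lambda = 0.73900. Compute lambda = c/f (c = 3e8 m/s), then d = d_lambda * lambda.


lambda = c / f = 3.0000e+08 / 6.6970e+09 = 0.04479618 m
d = 0.73900 * 0.04479618 = 0.03310 m

0.03310 m


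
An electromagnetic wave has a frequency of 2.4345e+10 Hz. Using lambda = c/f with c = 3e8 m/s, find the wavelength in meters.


lambda = c / f = 3.0000e+08 / 2.4345e+10 = 0.01232 m

0.01232 m


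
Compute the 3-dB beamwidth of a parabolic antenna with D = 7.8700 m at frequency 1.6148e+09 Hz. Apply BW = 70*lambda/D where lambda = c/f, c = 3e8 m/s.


lambda = c / f = 3.0000e+08 / 1.6148e+09 = 0.1857815 m
BW = 70 * 0.1857815 / 7.8700 = 1.652 deg

1.652 deg


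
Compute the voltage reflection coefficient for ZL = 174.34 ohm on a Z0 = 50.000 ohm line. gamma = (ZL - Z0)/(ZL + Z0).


gamma = (174.34 - 50.000) / (174.34 + 50.000) = 0.5542

0.5542


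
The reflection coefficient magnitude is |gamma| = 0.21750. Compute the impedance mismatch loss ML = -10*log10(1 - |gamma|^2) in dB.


ML = -10 * log10(1 - 0.21750^2) = -10 * log10(0.95269375) = 0.2105 dB

0.2105 dB


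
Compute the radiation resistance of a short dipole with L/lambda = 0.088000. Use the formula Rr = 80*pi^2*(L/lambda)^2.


Rr = 80 * pi^2 * (0.088000)^2 = 80 * 9.869604 * 7.744000e-03 = 6.114 ohm

6.114 ohm


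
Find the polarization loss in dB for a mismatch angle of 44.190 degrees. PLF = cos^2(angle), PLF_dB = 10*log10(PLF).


PLF_linear = cos^2(44.190 deg) = 0.5141353
PLF_dB = 10 * log10(0.5141353) = -2.889 dB

-2.889 dB


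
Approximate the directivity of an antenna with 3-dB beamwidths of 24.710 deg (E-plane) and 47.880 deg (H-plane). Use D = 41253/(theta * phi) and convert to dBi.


D_linear = 41253 / (24.710 * 47.880) = 34.86813
D_dBi = 10 * log10(34.86813) = 15.42 dBi

15.42 dBi


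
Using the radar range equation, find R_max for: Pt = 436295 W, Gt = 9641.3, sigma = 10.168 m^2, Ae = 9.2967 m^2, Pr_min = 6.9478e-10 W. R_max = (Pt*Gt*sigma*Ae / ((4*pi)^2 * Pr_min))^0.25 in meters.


R^4 = 436295*9641.3*10.168*9.2967 / ((4*pi)^2 * 6.9478e-10) = 3.624208e+18
R_max = 3.624208e+18^0.25 = 43632 m

43632 m


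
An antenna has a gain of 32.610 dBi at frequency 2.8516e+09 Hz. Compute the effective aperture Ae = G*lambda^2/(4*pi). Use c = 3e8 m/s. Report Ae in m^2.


lambda = c / f = 3.0000e+08 / 2.8516e+09 = 0.1052041 m
G_linear = 10^(32.610/10) = 1823.896
Ae = G_linear * lambda^2 / (4*pi) = 1823.896 * 0.1052041^2 / (4*pi) = 1.606 m^2

1.606 m^2


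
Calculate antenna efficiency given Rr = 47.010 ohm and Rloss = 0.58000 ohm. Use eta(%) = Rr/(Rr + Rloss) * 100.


eta = 47.010 / (47.010 + 0.58000) * 100 = 98.78%

98.78%


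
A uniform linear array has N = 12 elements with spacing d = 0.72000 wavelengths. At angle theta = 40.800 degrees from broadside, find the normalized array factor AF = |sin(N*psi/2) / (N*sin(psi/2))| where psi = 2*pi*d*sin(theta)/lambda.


psi = 2*pi*0.72000*sin(40.800 deg) = 2.956005 rad
AF = |sin(12*2.956005/2) / (12*sin(2.956005/2))| = 0.07509

0.07509


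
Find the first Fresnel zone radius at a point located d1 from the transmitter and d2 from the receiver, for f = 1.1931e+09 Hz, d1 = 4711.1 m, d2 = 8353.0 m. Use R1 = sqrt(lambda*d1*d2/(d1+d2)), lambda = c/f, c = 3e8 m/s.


lambda = c / f = 3.0000e+08 / 1.1931e+09 = 0.2514458 m
R1 = sqrt(0.2514458 * 4711.1 * 8353.0 / (4711.1 + 8353.0)) = 27.52 m

27.52 m


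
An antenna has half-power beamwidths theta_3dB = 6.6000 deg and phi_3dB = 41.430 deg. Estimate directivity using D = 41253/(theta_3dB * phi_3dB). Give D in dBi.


D_linear = 41253 / (6.6000 * 41.430) = 150.8678
D_dBi = 10 * log10(150.8678) = 21.79 dBi

21.79 dBi


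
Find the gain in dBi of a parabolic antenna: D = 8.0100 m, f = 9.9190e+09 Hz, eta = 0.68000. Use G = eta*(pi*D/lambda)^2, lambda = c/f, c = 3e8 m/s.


lambda = c / f = 3.0000e+08 / 9.9190e+09 = 0.03024498 m
G_linear = 0.68000 * (pi * 8.0100 / 0.03024498)^2 = 470724.8
G_dBi = 10 * log10(470724.8) = 56.73 dBi

56.73 dBi


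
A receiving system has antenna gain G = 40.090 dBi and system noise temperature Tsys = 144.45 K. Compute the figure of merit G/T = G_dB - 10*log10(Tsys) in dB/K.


G/T = 40.090 - 10*log10(144.45) = 40.090 - 21.59718 = 18.49 dB/K

18.49 dB/K


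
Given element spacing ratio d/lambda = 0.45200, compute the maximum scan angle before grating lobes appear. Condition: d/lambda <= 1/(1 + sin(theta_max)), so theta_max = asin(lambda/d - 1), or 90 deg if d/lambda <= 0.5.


lambda/d - 1 = 1/0.45200 - 1 = 1.212389 >= 1
d/lambda <= 0.5, so the array can scan to endfire without grating lobes: theta_max = 90 deg

90 deg


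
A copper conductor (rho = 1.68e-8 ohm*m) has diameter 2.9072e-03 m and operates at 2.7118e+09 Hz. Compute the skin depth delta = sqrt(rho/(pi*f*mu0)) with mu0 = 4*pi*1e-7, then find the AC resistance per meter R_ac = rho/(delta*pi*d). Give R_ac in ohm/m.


delta = sqrt(1.68e-8 / (pi * 2.7118e+09 * 4*pi*1e-7)) = 1.252697e-06 m
R_ac = 1.68e-8 / (1.252697e-06 * pi * 2.9072e-03) = 1.468 ohm/m

1.468 ohm/m


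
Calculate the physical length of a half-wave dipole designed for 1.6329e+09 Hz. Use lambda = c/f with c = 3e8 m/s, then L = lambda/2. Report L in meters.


lambda = c / f = 3.0000e+08 / 1.6329e+09 = 0.1837222 m
L = lambda / 2 = 0.1837222 / 2 = 0.09186 m

0.09186 m


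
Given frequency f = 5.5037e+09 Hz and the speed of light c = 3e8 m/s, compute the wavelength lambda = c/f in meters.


lambda = c / f = 3.0000e+08 / 5.5037e+09 = 0.05451 m

0.05451 m


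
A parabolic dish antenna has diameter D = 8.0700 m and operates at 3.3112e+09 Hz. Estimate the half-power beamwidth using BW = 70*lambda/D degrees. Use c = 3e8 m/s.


lambda = c / f = 3.0000e+08 / 3.3112e+09 = 0.09060159 m
BW = 70 * 0.09060159 / 8.0700 = 0.7859 deg

0.7859 deg


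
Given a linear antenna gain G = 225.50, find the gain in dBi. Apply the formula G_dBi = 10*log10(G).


G_dBi = 10 * log10(225.50) = 23.53 dBi

23.53 dBi


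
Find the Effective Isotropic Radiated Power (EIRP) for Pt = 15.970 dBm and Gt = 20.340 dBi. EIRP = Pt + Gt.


EIRP = Pt + Gt = 15.970 + 20.340 = 36.31 dBm

36.31 dBm


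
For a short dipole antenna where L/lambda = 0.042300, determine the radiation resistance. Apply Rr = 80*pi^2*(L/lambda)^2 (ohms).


Rr = 80 * pi^2 * (0.042300)^2 = 80 * 9.869604 * 1.789290e-03 = 1.413 ohm

1.413 ohm


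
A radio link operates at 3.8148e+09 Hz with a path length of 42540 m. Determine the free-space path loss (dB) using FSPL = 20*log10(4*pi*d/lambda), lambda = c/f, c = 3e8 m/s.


lambda = c / f = 3.0000e+08 / 3.8148e+09 = 0.07864108 m
FSPL = 20 * log10(4*pi*42540/0.07864108) = 136.6 dB

136.6 dB
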